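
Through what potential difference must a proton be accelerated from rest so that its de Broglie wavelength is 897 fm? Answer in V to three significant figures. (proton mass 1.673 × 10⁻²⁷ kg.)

p = h/λ = 6.626 × 10⁻³⁴ / 8.970 × 10⁻¹³ = 7.387 × 10⁻²² kg·m/s.
KE = p²/(2m) = 1.631 × 10⁻¹⁶ J.
V = KE/e = 1.631 × 10⁻¹⁶ / (1.602 × 10⁻¹⁹) = 1020 V.

V = 1020 V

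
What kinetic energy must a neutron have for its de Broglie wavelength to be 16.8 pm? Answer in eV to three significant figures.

KE = 2.90 eV

p = h/λ = 6.626 × 10⁻³⁴ / 1.680 × 10⁻¹¹ = 3.944 × 10⁻²³ kg·m/s.
KE = p²/(2m) = (3.944 × 10⁻²³)² / (2 × 1.675 × 10⁻²⁷) = 4.643 × 10⁻¹⁹ J = 2.90 eV.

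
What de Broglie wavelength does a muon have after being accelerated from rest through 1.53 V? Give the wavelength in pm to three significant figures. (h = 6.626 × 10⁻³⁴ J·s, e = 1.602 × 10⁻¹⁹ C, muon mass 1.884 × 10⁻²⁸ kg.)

λ = 68.9 pm

KE = eV = 1.602 × 10⁻¹⁹ × 1.530 = 2.451 × 10⁻¹⁹ J.
p = √(2mKE) = √(2 × 1.884 × 10⁻²⁸ × 2.451 × 10⁻¹⁹) = 9.610 × 10⁻²⁴ kg·m/s.
λ = h/p = 6.626 × 10⁻³⁴ / 9.610 × 10⁻²⁴ = 6.89 × 10⁻¹¹ m = 68.9 pm.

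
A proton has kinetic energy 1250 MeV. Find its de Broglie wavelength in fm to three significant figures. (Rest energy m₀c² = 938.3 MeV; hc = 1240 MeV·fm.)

Total energy E = KE + m₀c² = 1250 + 938.3 = 2188.3 MeV.
(pc)² = E² − (m₀c²)² = (2188.3)² − (938.3)² = 3.908 × 10⁶ MeV², so pc = 1977 MeV.
λ = hc/(pc) = 1240 MeV·fm / 1977 MeV = 0.627 fm.

λ = 0.627 fm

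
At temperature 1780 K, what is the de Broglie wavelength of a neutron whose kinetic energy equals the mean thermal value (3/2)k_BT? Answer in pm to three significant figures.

KE = (3/2)k_BT = 1.5 × 1.381 × 10⁻²³ × 1780 = 3.687 × 10⁻²⁰ J.
p = √(2mKE) = √(2 × 1.675 × 10⁻²⁷ × 3.687 × 10⁻²⁰) = 1.111 × 10⁻²³ kg·m/s.
λ = h/p = 5.96 × 10⁻¹¹ m = 59.6 pm.

λ = 59.6 pm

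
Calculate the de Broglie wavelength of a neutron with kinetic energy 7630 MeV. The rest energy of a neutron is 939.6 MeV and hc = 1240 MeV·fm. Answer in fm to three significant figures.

Total energy E = KE + m₀c² = 7630 + 939.6 = 8569.6 MeV.
(pc)² = E² − (m₀c²)² = (8569.6)² − (939.6)² = 7.256 × 10⁷ MeV², so pc = 8518 MeV.
λ = hc/(pc) = 1240 MeV·fm / 8518 MeV = 0.146 fm.

λ = 0.146 fm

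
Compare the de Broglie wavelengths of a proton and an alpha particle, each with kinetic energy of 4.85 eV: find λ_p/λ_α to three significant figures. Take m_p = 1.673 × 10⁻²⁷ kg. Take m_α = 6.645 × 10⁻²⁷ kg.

λ_p/λ_α = 1.99

At fixed KE, p = √(2mKE) so λ = h/p ∝ 1/√m.
λ_p/λ_α = √(m_α/m_p) = √(6.645 × 10⁻²⁷/1.673 × 10⁻²⁷) = √(3.972) = 1.99.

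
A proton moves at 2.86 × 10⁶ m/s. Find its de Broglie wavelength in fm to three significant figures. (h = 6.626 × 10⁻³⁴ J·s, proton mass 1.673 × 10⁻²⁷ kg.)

p = mv = 1.673 × 10⁻²⁷ × 2.86 × 10⁶ = 4.785 × 10⁻²¹ kg·m/s.
λ = h/p = 6.626 × 10⁻³⁴ / 4.785 × 10⁻²¹ = 1.38 × 10⁻¹³ m = 138 fm.

λ = 138 fm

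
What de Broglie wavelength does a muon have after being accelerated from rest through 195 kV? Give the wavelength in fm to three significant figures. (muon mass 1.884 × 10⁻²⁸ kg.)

KE = eV = 1.602 × 10⁻¹⁹ × 1.950 × 10⁵ = 3.124 × 10⁻¹⁴ J.
p = √(2mKE) = √(2 × 1.884 × 10⁻²⁸ × 3.124 × 10⁻¹⁴) = 3.431 × 10⁻²¹ kg·m/s.
λ = h/p = 6.626 × 10⁻³⁴ / 3.431 × 10⁻²¹ = 1.93 × 10⁻¹³ m = 193 fm.

λ = 193 fm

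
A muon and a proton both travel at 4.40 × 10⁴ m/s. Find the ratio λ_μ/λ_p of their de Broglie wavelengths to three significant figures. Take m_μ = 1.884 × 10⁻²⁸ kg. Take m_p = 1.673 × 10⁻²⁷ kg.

At fixed v, p = mv so λ = h/(mv) ∝ 1/m.
λ_μ/λ_p = m_p/m_μ = 1.673 × 10⁻²⁷/1.884 × 10⁻²⁸ = 8.88.

λ_μ/λ_p = 8.88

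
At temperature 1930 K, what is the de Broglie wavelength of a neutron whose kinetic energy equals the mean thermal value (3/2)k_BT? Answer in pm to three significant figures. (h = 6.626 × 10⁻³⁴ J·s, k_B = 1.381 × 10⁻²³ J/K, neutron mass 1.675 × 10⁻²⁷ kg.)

KE = (3/2)k_BT = 1.5 × 1.381 × 10⁻²³ × 1930 = 3.998 × 10⁻²⁰ J.
p = √(2mKE) = √(2 × 1.675 × 10⁻²⁷ × 3.998 × 10⁻²⁰) = 1.157 × 10⁻²³ kg·m/s.
λ = h/p = 5.73 × 10⁻¹¹ m = 57.3 pm.

λ = 57.3 pm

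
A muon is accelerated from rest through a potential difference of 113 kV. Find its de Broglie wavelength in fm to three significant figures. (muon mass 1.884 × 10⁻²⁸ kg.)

KE = eV = 1.602 × 10⁻¹⁹ × 1.130 × 10⁵ = 1.810 × 10⁻¹⁴ J.
p = √(2mKE) = √(2 × 1.884 × 10⁻²⁸ × 1.810 × 10⁻¹⁴) = 2.612 × 10⁻²¹ kg·m/s.
λ = h/p = 6.626 × 10⁻³⁴ / 2.612 × 10⁻²¹ = 2.54 × 10⁻¹³ m = 254 fm.

λ = 254 fm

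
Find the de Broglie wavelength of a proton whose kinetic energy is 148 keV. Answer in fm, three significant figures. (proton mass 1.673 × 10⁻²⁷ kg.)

λ = 74.4 fm

KE = 148 keV = 2.371 × 10⁻¹⁴ J.
p = √(2mKE) = √(2 × 1.673 × 10⁻²⁷ × 2.371 × 10⁻¹⁴) = 8.907 × 10⁻²¹ kg·m/s.
λ = h/p = 6.626 × 10⁻³⁴ / 8.907 × 10⁻²¹ = 7.44 × 10⁻¹⁴ m = 74.4 fm.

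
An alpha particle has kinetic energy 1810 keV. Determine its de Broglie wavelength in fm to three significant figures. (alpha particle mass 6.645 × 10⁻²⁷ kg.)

KE = 1810 keV = 2.900 × 10⁻¹³ J.
p = √(2mKE) = √(2 × 6.645 × 10⁻²⁷ × 2.900 × 10⁻¹³) = 6.208 × 10⁻²⁰ kg·m/s.
λ = h/p = 6.626 × 10⁻³⁴ / 6.208 × 10⁻²⁰ = 1.07 × 10⁻¹⁴ m = 10.7 fm.

λ = 10.7 fm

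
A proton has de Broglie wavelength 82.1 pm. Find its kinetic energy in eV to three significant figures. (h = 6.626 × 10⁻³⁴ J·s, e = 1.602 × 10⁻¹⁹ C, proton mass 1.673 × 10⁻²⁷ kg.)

p = h/λ = 6.626 × 10⁻³⁴ / 8.210 × 10⁻¹¹ = 8.071 × 10⁻²⁴ kg·m/s.
KE = p²/(2m) = (8.071 × 10⁻²⁴)² / (2 × 1.673 × 10⁻²⁷) = 1.947 × 10⁻²⁰ J = 0.122 eV.

KE = 0.122 eV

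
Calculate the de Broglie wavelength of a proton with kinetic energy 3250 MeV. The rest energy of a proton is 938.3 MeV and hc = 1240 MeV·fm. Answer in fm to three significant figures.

Total energy E = KE + m₀c² = 3250 + 938.3 = 4188.3 MeV.
(pc)² = E² − (m₀c²)² = (4188.3)² − (938.3)² = 1.666 × 10⁷ MeV², so pc = 4082 MeV.
λ = hc/(pc) = 1240 MeV·fm / 4082 MeV = 0.304 fm.

λ = 0.304 fm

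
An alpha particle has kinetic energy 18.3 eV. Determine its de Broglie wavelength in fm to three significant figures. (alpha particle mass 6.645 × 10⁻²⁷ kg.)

λ = 3360 fm

KE = 18.3 eV = 2.932 × 10⁻¹⁸ J.
p = √(2mKE) = √(2 × 6.645 × 10⁻²⁷ × 2.932 × 10⁻¹⁸) = 1.974 × 10⁻²² kg·m/s.
λ = h/p = 6.626 × 10⁻³⁴ / 1.974 × 10⁻²² = 3.36 × 10⁻¹² m = 3360 fm.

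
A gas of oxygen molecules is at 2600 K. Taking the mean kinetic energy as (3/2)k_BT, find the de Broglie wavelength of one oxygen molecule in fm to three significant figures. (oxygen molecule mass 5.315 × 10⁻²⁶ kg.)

λ = 8760 fm

KE = (3/2)k_BT = 1.5 × 1.381 × 10⁻²³ × 2600 = 5.386 × 10⁻²⁰ J.
p = √(2mKE) = √(2 × 5.315 × 10⁻²⁶ × 5.386 × 10⁻²⁰) = 7.567 × 10⁻²³ kg·m/s.
λ = h/p = 8.76 × 10⁻¹² m = 8760 fm.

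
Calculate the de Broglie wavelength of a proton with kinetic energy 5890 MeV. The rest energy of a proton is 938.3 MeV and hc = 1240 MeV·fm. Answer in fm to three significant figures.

Total energy E = KE + m₀c² = 5890 + 938.3 = 6828.3 MeV.
(pc)² = E² − (m₀c²)² = (6828.3)² − (938.3)² = 4.575 × 10⁷ MeV², so pc = 6764 MeV.
λ = hc/(pc) = 1240 MeV·fm / 6764 MeV = 0.183 fm.

λ = 0.183 fm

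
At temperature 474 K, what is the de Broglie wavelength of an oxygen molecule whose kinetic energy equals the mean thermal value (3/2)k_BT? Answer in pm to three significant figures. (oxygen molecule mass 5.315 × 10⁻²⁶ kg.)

λ = 20.5 pm

KE = (3/2)k_BT = 1.5 × 1.381 × 10⁻²³ × 474 = 9.819 × 10⁻²¹ J.
p = √(2mKE) = √(2 × 5.315 × 10⁻²⁶ × 9.819 × 10⁻²¹) = 3.231 × 10⁻²³ kg·m/s.
λ = h/p = 2.05 × 10⁻¹¹ m = 20.5 pm.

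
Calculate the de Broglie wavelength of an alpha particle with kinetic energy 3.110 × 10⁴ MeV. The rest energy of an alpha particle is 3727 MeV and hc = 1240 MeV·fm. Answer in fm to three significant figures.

λ = 0.0358 fm

Total energy E = KE + m₀c² = 3.110 × 10⁴ + 3727 = 34827 MeV.
(pc)² = E² − (m₀c²)² = (34827)² − (3727)² = 1.199 × 10⁹ MeV², so pc = 3.463 × 10⁴ MeV.
λ = hc/(pc) = 1240 MeV·fm / 3.463 × 10⁴ MeV = 0.0358 fm.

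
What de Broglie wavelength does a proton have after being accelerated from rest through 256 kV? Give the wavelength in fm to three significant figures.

KE = eV = 1.602 × 10⁻¹⁹ × 2.560 × 10⁵ = 4.101 × 10⁻¹⁴ J.
p = √(2mKE) = √(2 × 1.673 × 10⁻²⁷ × 4.101 × 10⁻¹⁴) = 1.171 × 10⁻²⁰ kg·m/s.
λ = h/p = 6.626 × 10⁻³⁴ / 1.171 × 10⁻²⁰ = 5.66 × 10⁻¹⁴ m = 56.6 fm.

λ = 56.6 fm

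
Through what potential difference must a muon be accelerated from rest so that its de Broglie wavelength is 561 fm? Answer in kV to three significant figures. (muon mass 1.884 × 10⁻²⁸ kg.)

V = 23.1 kV

p = h/λ = 6.626 × 10⁻³⁴ / 5.610 × 10⁻¹³ = 1.181 × 10⁻²¹ kg·m/s.
KE = p²/(2m) = 3.702 × 10⁻¹⁵ J.
V = KE/e = 3.702 × 10⁻¹⁵ / (1.602 × 10⁻¹⁹) = 23.1 kV.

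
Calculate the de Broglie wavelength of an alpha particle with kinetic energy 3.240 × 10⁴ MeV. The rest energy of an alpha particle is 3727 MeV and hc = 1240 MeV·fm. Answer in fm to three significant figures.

λ = 0.0345 fm

Total energy E = KE + m₀c² = 3.240 × 10⁴ + 3727 = 36127 MeV.
(pc)² = E² − (m₀c²)² = (36127)² − (3727)² = 1.291 × 10⁹ MeV², so pc = 3.593 × 10⁴ MeV.
λ = hc/(pc) = 1240 MeV·fm / 3.593 × 10⁴ MeV = 0.0345 fm.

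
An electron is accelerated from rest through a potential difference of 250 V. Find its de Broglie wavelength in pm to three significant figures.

KE = eV = 1.602 × 10⁻¹⁹ × 250.0 = 4.005 × 10⁻¹⁷ J.
p = √(2mKE) = √(2 × 9.109 × 10⁻³¹ × 4.005 × 10⁻¹⁷) = 8.542 × 10⁻²⁴ kg·m/s.
λ = h/p = 6.626 × 10⁻³⁴ / 8.542 × 10⁻²⁴ = 7.76 × 10⁻¹¹ m = 77.6 pm.

λ = 77.6 pm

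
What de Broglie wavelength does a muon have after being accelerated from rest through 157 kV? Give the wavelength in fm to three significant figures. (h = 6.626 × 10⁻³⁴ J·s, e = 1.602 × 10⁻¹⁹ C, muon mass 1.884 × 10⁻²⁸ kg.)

λ = 215 fm

KE = eV = 1.602 × 10⁻¹⁹ × 1.570 × 10⁵ = 2.515 × 10⁻¹⁴ J.
p = √(2mKE) = √(2 × 1.884 × 10⁻²⁸ × 2.515 × 10⁻¹⁴) = 3.078 × 10⁻²¹ kg·m/s.
λ = h/p = 6.626 × 10⁻³⁴ / 3.078 × 10⁻²¹ = 2.15 × 10⁻¹³ m = 215 fm.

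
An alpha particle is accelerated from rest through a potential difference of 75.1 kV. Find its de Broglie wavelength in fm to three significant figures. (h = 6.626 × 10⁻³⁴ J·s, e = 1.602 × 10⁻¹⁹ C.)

KE = 2eV = 2 × 1.602 × 10⁻¹⁹ × 7.510 × 10⁴ = 2.406 × 10⁻¹⁴ J.
p = √(2mKE) = √(2 × 6.645 × 10⁻²⁷ × 2.406 × 10⁻¹⁴) = 1.788 × 10⁻²⁰ kg·m/s.
λ = h/p = 6.626 × 10⁻³⁴ / 1.788 × 10⁻²⁰ = 3.71 × 10⁻¹⁴ m = 37.1 fm.

λ = 37.1 fm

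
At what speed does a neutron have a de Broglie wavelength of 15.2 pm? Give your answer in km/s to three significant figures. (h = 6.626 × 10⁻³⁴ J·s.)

p = h/λ = 6.626 × 10⁻³⁴ / 1.520 × 10⁻¹¹ = 4.359 × 10⁻²³ kg·m/s.
v = p/m = 4.359 × 10⁻²³ / 1.675 × 10⁻²⁷ = 2.60 × 10⁴ m/s = 26.0 km/s.

v = 26.0 km/s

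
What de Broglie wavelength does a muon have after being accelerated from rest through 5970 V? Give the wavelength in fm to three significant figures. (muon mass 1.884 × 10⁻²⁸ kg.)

KE = eV = 1.602 × 10⁻¹⁹ × 5970 = 9.564 × 10⁻¹⁶ J.
p = √(2mKE) = √(2 × 1.884 × 10⁻²⁸ × 9.564 × 10⁻¹⁶) = 6.003 × 10⁻²² kg·m/s.
λ = h/p = 6.626 × 10⁻³⁴ / 6.003 × 10⁻²² = 1.10 × 10⁻¹² m = 1100 fm.

λ = 1100 fm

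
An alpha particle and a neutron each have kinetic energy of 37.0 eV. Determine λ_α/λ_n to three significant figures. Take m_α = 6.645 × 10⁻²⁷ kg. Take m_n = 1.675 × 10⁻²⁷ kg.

At fixed KE, p = √(2mKE) so λ = h/p ∝ 1/√m.
λ_α/λ_n = √(m_n/m_α) = √(1.675 × 10⁻²⁷/6.645 × 10⁻²⁷) = √(0.2521) = 0.502.

λ_α/λ_n = 0.502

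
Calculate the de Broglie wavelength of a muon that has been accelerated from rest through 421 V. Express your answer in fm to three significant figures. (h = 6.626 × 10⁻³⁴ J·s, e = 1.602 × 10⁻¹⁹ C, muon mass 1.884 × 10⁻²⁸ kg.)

λ = 4160 fm

KE = eV = 1.602 × 10⁻¹⁹ × 421.0 = 6.744 × 10⁻¹⁷ J.
p = √(2mKE) = √(2 × 1.884 × 10⁻²⁸ × 6.744 × 10⁻¹⁷) = 1.594 × 10⁻²² kg·m/s.
λ = h/p = 6.626 × 10⁻³⁴ / 1.594 × 10⁻²² = 4.16 × 10⁻¹² m = 4160 fm.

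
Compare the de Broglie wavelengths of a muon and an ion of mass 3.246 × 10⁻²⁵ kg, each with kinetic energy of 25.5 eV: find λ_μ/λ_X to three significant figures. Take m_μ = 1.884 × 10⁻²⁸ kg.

λ_μ/λ_X = 41.5

At fixed KE, p = √(2mKE) so λ = h/p ∝ 1/√m.
λ_μ/λ_X = √(m_X/m_μ) = √(3.246 × 10⁻²⁵/1.884 × 10⁻²⁸) = √(1723) = 41.5.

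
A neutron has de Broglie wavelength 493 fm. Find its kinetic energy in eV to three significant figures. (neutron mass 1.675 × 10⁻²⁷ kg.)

KE = 3370 eV

p = h/λ = 6.626 × 10⁻³⁴ / 4.930 × 10⁻¹³ = 1.344 × 10⁻²¹ kg·m/s.
KE = p²/(2m) = (1.344 × 10⁻²¹)² / (2 × 1.675 × 10⁻²⁷) = 5.392 × 10⁻¹⁶ J = 3370 eV.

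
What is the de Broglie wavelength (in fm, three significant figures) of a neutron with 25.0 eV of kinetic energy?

KE = 25.0 eV = 4.005 × 10⁻¹⁸ J.
p = √(2mKE) = √(2 × 1.675 × 10⁻²⁷ × 4.005 × 10⁻¹⁸) = 1.158 × 10⁻²² kg·m/s.
λ = h/p = 6.626 × 10⁻³⁴ / 1.158 × 10⁻²² = 5.72 × 10⁻¹² m = 5720 fm.

λ = 5720 fm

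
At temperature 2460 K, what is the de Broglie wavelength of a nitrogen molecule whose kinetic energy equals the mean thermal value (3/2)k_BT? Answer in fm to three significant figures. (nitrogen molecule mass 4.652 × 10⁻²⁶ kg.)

KE = (3/2)k_BT = 1.5 × 1.381 × 10⁻²³ × 2460 = 5.096 × 10⁻²⁰ J.
p = √(2mKE) = √(2 × 4.652 × 10⁻²⁶ × 5.096 × 10⁻²⁰) = 6.886 × 10⁻²³ kg·m/s.
λ = h/p = 9.62 × 10⁻¹² m = 9620 fm.

λ = 9620 fm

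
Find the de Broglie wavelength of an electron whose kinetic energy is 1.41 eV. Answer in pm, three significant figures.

KE = 1.41 eV = 2.259 × 10⁻¹⁹ J.
p = √(2mKE) = √(2 × 9.109 × 10⁻³¹ × 2.259 × 10⁻¹⁹) = 6.415 × 10⁻²⁵ kg·m/s.
λ = h/p = 6.626 × 10⁻³⁴ / 6.415 × 10⁻²⁵ = 1.03 × 10⁻⁹ m = 1030 pm.

λ = 1030 pm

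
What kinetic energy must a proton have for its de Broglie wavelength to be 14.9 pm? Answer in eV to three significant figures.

KE = 3.69 eV

p = h/λ = 6.626 × 10⁻³⁴ / 1.490 × 10⁻¹¹ = 4.447 × 10⁻²³ kg·m/s.
KE = p²/(2m) = (4.447 × 10⁻²³)² / (2 × 1.673 × 10⁻²⁷) = 5.910 × 10⁻¹⁹ J = 3.69 eV.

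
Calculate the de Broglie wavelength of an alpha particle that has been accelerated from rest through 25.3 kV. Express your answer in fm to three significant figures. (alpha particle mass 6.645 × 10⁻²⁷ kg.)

λ = 63.8 fm

KE = 2eV = 2 × 1.602 × 10⁻¹⁹ × 2.530 × 10⁴ = 8.106 × 10⁻¹⁵ J.
p = √(2mKE) = √(2 × 6.645 × 10⁻²⁷ × 8.106 × 10⁻¹⁵) = 1.038 × 10⁻²⁰ kg·m/s.
λ = h/p = 6.626 × 10⁻³⁴ / 1.038 × 10⁻²⁰ = 6.38 × 10⁻¹⁴ m = 63.8 fm.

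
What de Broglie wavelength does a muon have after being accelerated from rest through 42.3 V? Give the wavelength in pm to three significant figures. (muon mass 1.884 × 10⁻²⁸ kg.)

λ = 13.1 pm

KE = eV = 1.602 × 10⁻¹⁹ × 42.30 = 6.776 × 10⁻¹⁸ J.
p = √(2mKE) = √(2 × 1.884 × 10⁻²⁸ × 6.776 × 10⁻¹⁸) = 5.053 × 10⁻²³ kg·m/s.
λ = h/p = 6.626 × 10⁻³⁴ / 5.053 × 10⁻²³ = 1.31 × 10⁻¹¹ m = 13.1 pm.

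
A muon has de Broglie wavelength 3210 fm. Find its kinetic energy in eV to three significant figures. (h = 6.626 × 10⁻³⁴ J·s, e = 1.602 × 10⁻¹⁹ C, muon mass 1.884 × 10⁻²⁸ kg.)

KE = 706 eV

p = h/λ = 6.626 × 10⁻³⁴ / 3.210 × 10⁻¹² = 2.064 × 10⁻²² kg·m/s.
KE = p²/(2m) = (2.064 × 10⁻²²)² / (2 × 1.884 × 10⁻²⁸) = 1.131 × 10⁻¹⁶ J = 706 eV.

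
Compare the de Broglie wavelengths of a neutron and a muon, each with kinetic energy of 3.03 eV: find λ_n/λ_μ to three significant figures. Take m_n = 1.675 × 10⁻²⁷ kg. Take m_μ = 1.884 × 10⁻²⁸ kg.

λ_n/λ_μ = 0.335

At fixed KE, p = √(2mKE) so λ = h/p ∝ 1/√m.
λ_n/λ_μ = √(m_μ/m_n) = √(1.884 × 10⁻²⁸/1.675 × 10⁻²⁷) = √(0.1125) = 0.335.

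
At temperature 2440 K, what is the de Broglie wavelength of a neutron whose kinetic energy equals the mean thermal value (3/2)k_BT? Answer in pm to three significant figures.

λ = 50.9 pm

KE = (3/2)k_BT = 1.5 × 1.381 × 10⁻²³ × 2440 = 5.054 × 10⁻²⁰ J.
p = √(2mKE) = √(2 × 1.675 × 10⁻²⁷ × 5.054 × 10⁻²⁰) = 1.301 × 10⁻²³ kg·m/s.
λ = h/p = 5.09 × 10⁻¹¹ m = 50.9 pm.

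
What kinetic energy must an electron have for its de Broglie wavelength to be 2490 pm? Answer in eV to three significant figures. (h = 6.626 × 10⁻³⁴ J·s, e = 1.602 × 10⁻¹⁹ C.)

KE = 0.243 eV

p = h/λ = 6.626 × 10⁻³⁴ / 2.490 × 10⁻⁹ = 2.661 × 10⁻²⁵ kg·m/s.
KE = p²/(2m) = (2.661 × 10⁻²⁵)² / (2 × 9.109 × 10⁻³¹) = 3.887 × 10⁻²⁰ J = 0.243 eV.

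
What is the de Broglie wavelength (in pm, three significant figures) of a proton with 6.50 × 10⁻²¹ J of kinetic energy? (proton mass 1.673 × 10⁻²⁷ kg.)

λ = 142 pm

p = √(2mKE) = √(2 × 1.673 × 10⁻²⁷ × 6.500 × 10⁻²¹) = 4.664 × 10⁻²⁴ kg·m/s.
λ = h/p = 6.626 × 10⁻³⁴ / 4.664 × 10⁻²⁴ = 1.42 × 10⁻¹⁰ m = 142 pm.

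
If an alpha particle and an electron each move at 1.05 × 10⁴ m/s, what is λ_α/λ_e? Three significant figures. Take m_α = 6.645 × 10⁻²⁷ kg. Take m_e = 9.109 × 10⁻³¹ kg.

λ_α/λ_e = 1.37 × 10⁻⁴

At fixed v, p = mv so λ = h/(mv) ∝ 1/m.
λ_α/λ_e = m_e/m_α = 9.109 × 10⁻³¹/6.645 × 10⁻²⁷ = 1.37 × 10⁻⁴.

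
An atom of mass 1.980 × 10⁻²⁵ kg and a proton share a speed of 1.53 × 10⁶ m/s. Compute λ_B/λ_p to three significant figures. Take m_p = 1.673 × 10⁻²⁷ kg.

λ_B/λ_p = 8.45 × 10⁻³

At fixed v, p = mv so λ = h/(mv) ∝ 1/m.
λ_B/λ_p = m_p/m_B = 1.673 × 10⁻²⁷/1.980 × 10⁻²⁵ = 8.45 × 10⁻³.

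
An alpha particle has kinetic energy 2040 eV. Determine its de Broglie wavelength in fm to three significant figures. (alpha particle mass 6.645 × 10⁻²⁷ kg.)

KE = 2040 eV = 3.268 × 10⁻¹⁶ J.
p = √(2mKE) = √(2 × 6.645 × 10⁻²⁷ × 3.268 × 10⁻¹⁶) = 2.084 × 10⁻²¹ kg·m/s.
λ = h/p = 6.626 × 10⁻³⁴ / 2.084 × 10⁻²¹ = 3.18 × 10⁻¹³ m = 318 fm.

λ = 318 fm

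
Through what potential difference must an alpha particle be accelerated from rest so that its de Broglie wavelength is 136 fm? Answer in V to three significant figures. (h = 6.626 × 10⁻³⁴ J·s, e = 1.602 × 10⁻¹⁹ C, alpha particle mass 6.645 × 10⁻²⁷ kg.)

V = 5570 V

p = h/λ = 6.626 × 10⁻³⁴ / 1.360 × 10⁻¹³ = 4.872 × 10⁻²¹ kg·m/s.
KE = p²/(2m) = 1.786 × 10⁻¹⁵ J.
V = KE/2e = 1.786 × 10⁻¹⁵ / (2 × 1.602 × 10⁻¹⁹) = 5570 V.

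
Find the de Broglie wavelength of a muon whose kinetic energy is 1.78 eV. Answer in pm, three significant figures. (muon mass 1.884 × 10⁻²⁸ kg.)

KE = 1.78 eV = 2.852 × 10⁻¹⁹ J.
p = √(2mKE) = √(2 × 1.884 × 10⁻²⁸ × 2.852 × 10⁻¹⁹) = 1.037 × 10⁻²³ kg·m/s.
λ = h/p = 6.626 × 10⁻³⁴ / 1.037 × 10⁻²³ = 6.39 × 10⁻¹¹ m = 63.9 pm.

λ = 63.9 pm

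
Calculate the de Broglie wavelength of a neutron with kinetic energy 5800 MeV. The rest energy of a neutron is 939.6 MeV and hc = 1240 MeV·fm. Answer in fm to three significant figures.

λ = 0.186 fm

Total energy E = KE + m₀c² = 5800 + 939.6 = 6739.6 MeV.
(pc)² = E² − (m₀c²)² = (6739.6)² − (939.6)² = 4.454 × 10⁷ MeV², so pc = 6674 MeV.
λ = hc/(pc) = 1240 MeV·fm / 6674 MeV = 0.186 fm.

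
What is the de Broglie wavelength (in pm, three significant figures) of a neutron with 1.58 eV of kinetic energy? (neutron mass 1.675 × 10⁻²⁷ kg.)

KE = 1.58 eV = 2.531 × 10⁻¹⁹ J.
p = √(2mKE) = √(2 × 1.675 × 10⁻²⁷ × 2.531 × 10⁻¹⁹) = 2.912 × 10⁻²³ kg·m/s.
λ = h/p = 6.626 × 10⁻³⁴ / 2.912 × 10⁻²³ = 2.28 × 10⁻¹¹ m = 22.8 pm.

λ = 22.8 pm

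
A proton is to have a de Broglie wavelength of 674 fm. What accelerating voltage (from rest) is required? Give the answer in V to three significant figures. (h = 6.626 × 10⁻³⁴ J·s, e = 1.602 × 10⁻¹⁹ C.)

V = 1800 V

p = h/λ = 6.626 × 10⁻³⁴ / 6.740 × 10⁻¹³ = 9.831 × 10⁻²² kg·m/s.
KE = p²/(2m) = 2.888 × 10⁻¹⁶ J.
V = KE/e = 2.888 × 10⁻¹⁶ / (1.602 × 10⁻¹⁹) = 1800 V.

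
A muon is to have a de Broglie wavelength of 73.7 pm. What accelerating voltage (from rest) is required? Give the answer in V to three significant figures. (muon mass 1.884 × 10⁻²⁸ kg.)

V = 1.34 V

p = h/λ = 6.626 × 10⁻³⁴ / 7.370 × 10⁻¹¹ = 8.991 × 10⁻²⁴ kg·m/s.
KE = p²/(2m) = 2.145 × 10⁻¹⁹ J.
V = KE/e = 2.145 × 10⁻¹⁹ / (1.602 × 10⁻¹⁹) = 1.34 V.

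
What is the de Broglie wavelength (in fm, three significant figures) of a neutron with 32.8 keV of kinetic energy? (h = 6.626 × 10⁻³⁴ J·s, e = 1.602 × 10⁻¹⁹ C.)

KE = 32.8 keV = 5.255 × 10⁻¹⁵ J.
p = √(2mKE) = √(2 × 1.675 × 10⁻²⁷ × 5.255 × 10⁻¹⁵) = 4.196 × 10⁻²¹ kg·m/s.
λ = h/p = 6.626 × 10⁻³⁴ / 4.196 × 10⁻²¹ = 1.58 × 10⁻¹³ m = 158 fm.

λ = 158 fm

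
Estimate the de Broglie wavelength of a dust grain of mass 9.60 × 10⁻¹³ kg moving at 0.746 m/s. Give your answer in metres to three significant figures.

λ = 9.25 × 10⁻²² m

p = mv = 9.60 × 10⁻¹³ × 0.746 = 7.162 × 10⁻¹³ kg·m/s.
λ = h/p = 6.626 × 10⁻³⁴ / 7.162 × 10⁻¹³ = 9.25 × 10⁻²² m.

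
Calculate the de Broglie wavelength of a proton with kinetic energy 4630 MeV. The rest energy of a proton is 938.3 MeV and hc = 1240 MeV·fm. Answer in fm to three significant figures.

λ = 0.226 fm

Total energy E = KE + m₀c² = 4630 + 938.3 = 5568.3 MeV.
(pc)² = E² − (m₀c²)² = (5568.3)² − (938.3)² = 3.013 × 10⁷ MeV², so pc = 5489 MeV.
λ = hc/(pc) = 1240 MeV·fm / 5489 MeV = 0.226 fm.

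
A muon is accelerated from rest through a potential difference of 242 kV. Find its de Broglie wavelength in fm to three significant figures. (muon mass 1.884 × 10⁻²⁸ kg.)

KE = eV = 1.602 × 10⁻¹⁹ × 2.420 × 10⁵ = 3.877 × 10⁻¹⁴ J.
p = √(2mKE) = √(2 × 1.884 × 10⁻²⁸ × 3.877 × 10⁻¹⁴) = 3.822 × 10⁻²¹ kg·m/s.
λ = h/p = 6.626 × 10⁻³⁴ / 3.822 × 10⁻²¹ = 1.73 × 10⁻¹³ m = 173 fm.

λ = 173 fm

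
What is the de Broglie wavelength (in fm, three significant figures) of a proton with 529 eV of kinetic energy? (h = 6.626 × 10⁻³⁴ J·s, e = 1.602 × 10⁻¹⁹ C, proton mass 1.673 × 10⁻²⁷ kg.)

KE = 529 eV = 8.475 × 10⁻¹⁷ J.
p = √(2mKE) = √(2 × 1.673 × 10⁻²⁷ × 8.475 × 10⁻¹⁷) = 5.325 × 10⁻²² kg·m/s.
λ = h/p = 6.626 × 10⁻³⁴ / 5.325 × 10⁻²² = 1.24 × 10⁻¹² m = 1240 fm.

λ = 1240 fm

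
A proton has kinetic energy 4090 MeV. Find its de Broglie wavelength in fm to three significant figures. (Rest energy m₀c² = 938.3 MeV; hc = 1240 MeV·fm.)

Total energy E = KE + m₀c² = 4090 + 938.3 = 5028.3 MeV.
(pc)² = E² − (m₀c²)² = (5028.3)² − (938.3)² = 2.440 × 10⁷ MeV², so pc = 4940 MeV.
λ = hc/(pc) = 1240 MeV·fm / 4940 MeV = 0.251 fm.

λ = 0.251 fm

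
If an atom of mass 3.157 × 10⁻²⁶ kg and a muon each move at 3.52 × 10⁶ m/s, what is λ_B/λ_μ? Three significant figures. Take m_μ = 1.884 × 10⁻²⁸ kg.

λ_B/λ_μ = 5.97 × 10⁻³

At fixed v, p = mv so λ = h/(mv) ∝ 1/m.
λ_B/λ_μ = m_μ/m_B = 1.884 × 10⁻²⁸/3.157 × 10⁻²⁶ = 5.97 × 10⁻³.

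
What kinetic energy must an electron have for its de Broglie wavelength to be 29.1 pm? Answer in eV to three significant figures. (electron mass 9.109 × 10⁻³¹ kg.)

p = h/λ = 6.626 × 10⁻³⁴ / 2.910 × 10⁻¹¹ = 2.277 × 10⁻²³ kg·m/s.
KE = p²/(2m) = (2.277 × 10⁻²³)² / (2 × 9.109 × 10⁻³¹) = 2.846 × 10⁻¹⁶ J = 1780 eV.

KE = 1780 eV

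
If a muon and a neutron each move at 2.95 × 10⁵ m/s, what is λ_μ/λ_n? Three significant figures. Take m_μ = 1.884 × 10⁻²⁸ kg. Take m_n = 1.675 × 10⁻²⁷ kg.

At fixed v, p = mv so λ = h/(mv) ∝ 1/m.
λ_μ/λ_n = m_n/m_μ = 1.675 × 10⁻²⁷/1.884 × 10⁻²⁸ = 8.89.

λ_μ/λ_n = 8.89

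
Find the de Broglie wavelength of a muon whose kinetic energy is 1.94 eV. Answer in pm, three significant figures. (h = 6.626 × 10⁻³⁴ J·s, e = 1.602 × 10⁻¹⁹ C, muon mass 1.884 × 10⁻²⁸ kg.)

KE = 1.94 eV = 3.108 × 10⁻¹⁹ J.
p = √(2mKE) = √(2 × 1.884 × 10⁻²⁸ × 3.108 × 10⁻¹⁹) = 1.082 × 10⁻²³ kg·m/s.
λ = h/p = 6.626 × 10⁻³⁴ / 1.082 × 10⁻²³ = 6.12 × 10⁻¹¹ m = 61.2 pm.

λ = 61.2 pm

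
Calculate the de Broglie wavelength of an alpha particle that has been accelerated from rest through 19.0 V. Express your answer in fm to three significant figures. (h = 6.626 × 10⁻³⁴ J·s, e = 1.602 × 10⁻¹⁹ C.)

KE = 2eV = 2 × 1.602 × 10⁻¹⁹ × 19.00 = 6.088 × 10⁻¹⁸ J.
p = √(2mKE) = √(2 × 6.645 × 10⁻²⁷ × 6.088 × 10⁻¹⁸) = 2.844 × 10⁻²² kg·m/s.
λ = h/p = 6.626 × 10⁻³⁴ / 2.844 × 10⁻²² = 2.33 × 10⁻¹² m = 2330 fm.

λ = 2330 fm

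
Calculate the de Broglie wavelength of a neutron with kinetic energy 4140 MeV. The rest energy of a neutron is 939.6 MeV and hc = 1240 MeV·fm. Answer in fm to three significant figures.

Total energy E = KE + m₀c² = 4140 + 939.6 = 5079.6 MeV.
(pc)² = E² − (m₀c²)² = (5079.6)² − (939.6)² = 2.492 × 10⁷ MeV², so pc = 4992 MeV.
λ = hc/(pc) = 1240 MeV·fm / 4992 MeV = 0.248 fm.

λ = 0.248 fm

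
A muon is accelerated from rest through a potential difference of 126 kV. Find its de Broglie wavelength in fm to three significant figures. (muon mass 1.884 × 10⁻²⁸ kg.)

KE = eV = 1.602 × 10⁻¹⁹ × 1.260 × 10⁵ = 2.019 × 10⁻¹⁴ J.
p = √(2mKE) = √(2 × 1.884 × 10⁻²⁸ × 2.019 × 10⁻¹⁴) = 2.758 × 10⁻²¹ kg·m/s.
λ = h/p = 6.626 × 10⁻³⁴ / 2.758 × 10⁻²¹ = 2.40 × 10⁻¹³ m = 240 fm.

λ = 240 fm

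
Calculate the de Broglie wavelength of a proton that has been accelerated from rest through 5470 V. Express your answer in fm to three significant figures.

λ = 387 fm

KE = eV = 1.602 × 10⁻¹⁹ × 5470 = 8.763 × 10⁻¹⁶ J.
p = √(2mKE) = √(2 × 1.673 × 10⁻²⁷ × 8.763 × 10⁻¹⁶) = 1.712 × 10⁻²¹ kg·m/s.
λ = h/p = 6.626 × 10⁻³⁴ / 1.712 × 10⁻²¹ = 3.87 × 10⁻¹³ m = 387 fm.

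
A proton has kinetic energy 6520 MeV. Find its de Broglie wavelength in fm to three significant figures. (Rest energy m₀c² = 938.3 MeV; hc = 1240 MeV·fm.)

λ = 0.168 fm

Total energy E = KE + m₀c² = 6520 + 938.3 = 7458.3 MeV.
(pc)² = E² − (m₀c²)² = (7458.3)² − (938.3)² = 5.475 × 10⁷ MeV², so pc = 7399 MeV.
λ = hc/(pc) = 1240 MeV·fm / 7399 MeV = 0.168 fm.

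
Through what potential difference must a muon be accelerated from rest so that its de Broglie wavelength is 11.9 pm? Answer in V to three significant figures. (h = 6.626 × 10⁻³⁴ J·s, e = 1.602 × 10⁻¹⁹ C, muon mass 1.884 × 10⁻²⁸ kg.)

V = 51.4 V

p = h/λ = 6.626 × 10⁻³⁴ / 1.190 × 10⁻¹¹ = 5.568 × 10⁻²³ kg·m/s.
KE = p²/(2m) = 8.228 × 10⁻¹⁸ J.
V = KE/e = 8.228 × 10⁻¹⁸ / (1.602 × 10⁻¹⁹) = 51.4 V.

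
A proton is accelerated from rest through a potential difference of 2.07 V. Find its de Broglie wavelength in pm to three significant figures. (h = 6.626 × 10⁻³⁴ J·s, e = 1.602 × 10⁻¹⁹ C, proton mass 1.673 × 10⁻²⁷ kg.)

λ = 19.9 pm

KE = eV = 1.602 × 10⁻¹⁹ × 2.070 = 3.316 × 10⁻¹⁹ J.
p = √(2mKE) = √(2 × 1.673 × 10⁻²⁷ × 3.316 × 10⁻¹⁹) = 3.331 × 10⁻²³ kg·m/s.
λ = h/p = 6.626 × 10⁻³⁴ / 3.331 × 10⁻²³ = 1.99 × 10⁻¹¹ m = 19.9 pm.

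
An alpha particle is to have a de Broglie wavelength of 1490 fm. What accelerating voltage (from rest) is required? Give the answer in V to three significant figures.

p = h/λ = 6.626 × 10⁻³⁴ / 1.490 × 10⁻¹² = 4.447 × 10⁻²² kg·m/s.
KE = p²/(2m) = 1.488 × 10⁻¹⁷ J.
V = KE/2e = 1.488 × 10⁻¹⁷ / (2 × 1.602 × 10⁻¹⁹) = 46.4 V.

V = 46.4 V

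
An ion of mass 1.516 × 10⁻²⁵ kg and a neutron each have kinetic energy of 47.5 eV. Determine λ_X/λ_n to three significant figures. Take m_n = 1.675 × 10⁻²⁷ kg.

At fixed KE, p = √(2mKE) so λ = h/p ∝ 1/√m.
λ_X/λ_n = √(m_n/m_X) = √(1.675 × 10⁻²⁷/1.516 × 10⁻²⁵) = √(0.01105) = 0.105.

λ_X/λ_n = 0.105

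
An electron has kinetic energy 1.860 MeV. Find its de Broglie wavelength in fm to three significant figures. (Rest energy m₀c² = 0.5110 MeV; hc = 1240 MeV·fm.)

Total energy E = KE + m₀c² = 1.860 + 0.5110 = 2.3710 MeV.
(pc)² = E² − (m₀c²)² = (2.3710)² − (0.5110)² = 5.361 MeV², so pc = 2.315 MeV.
λ = hc/(pc) = 1240 MeV·fm / 2.315 MeV = 536 fm.

λ = 536 fm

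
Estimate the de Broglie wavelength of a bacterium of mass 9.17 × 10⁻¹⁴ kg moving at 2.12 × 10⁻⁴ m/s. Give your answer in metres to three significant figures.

λ = 3.41 × 10⁻¹⁷ m

p = mv = 9.17 × 10⁻¹⁴ × 2.12 × 10⁻⁴ = 1.944 × 10⁻¹⁷ kg·m/s.
λ = h/p = 6.626 × 10⁻³⁴ / 1.944 × 10⁻¹⁷ = 3.41 × 10⁻¹⁷ m.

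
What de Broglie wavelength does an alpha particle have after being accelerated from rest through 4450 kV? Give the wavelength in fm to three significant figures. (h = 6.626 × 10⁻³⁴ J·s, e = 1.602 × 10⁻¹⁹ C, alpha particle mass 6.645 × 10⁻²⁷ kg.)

KE = 2eV = 2 × 1.602 × 10⁻¹⁹ × 4.450 × 10⁶ = 1.426 × 10⁻¹² J.
p = √(2mKE) = √(2 × 6.645 × 10⁻²⁷ × 1.426 × 10⁻¹²) = 1.377 × 10⁻¹⁹ kg·m/s.
λ = h/p = 6.626 × 10⁻³⁴ / 1.377 × 10⁻¹⁹ = 4.81 × 10⁻¹⁵ m = 4.81 fm.

λ = 4.81 fm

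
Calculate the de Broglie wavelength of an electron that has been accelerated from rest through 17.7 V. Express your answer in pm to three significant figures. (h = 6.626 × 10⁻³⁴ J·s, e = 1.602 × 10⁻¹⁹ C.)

KE = eV = 1.602 × 10⁻¹⁹ × 17.70 = 2.836 × 10⁻¹⁸ J.
p = √(2mKE) = √(2 × 9.109 × 10⁻³¹ × 2.836 × 10⁻¹⁸) = 2.273 × 10⁻²⁴ kg·m/s.
λ = h/p = 6.626 × 10⁻³⁴ / 2.273 × 10⁻²⁴ = 2.92 × 10⁻¹⁰ m = 292 pm.

λ = 292 pm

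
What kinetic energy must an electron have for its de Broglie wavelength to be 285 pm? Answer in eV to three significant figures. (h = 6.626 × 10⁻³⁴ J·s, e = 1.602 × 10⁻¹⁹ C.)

KE = 18.5 eV

p = h/λ = 6.626 × 10⁻³⁴ / 2.850 × 10⁻¹⁰ = 2.325 × 10⁻²⁴ kg·m/s.
KE = p²/(2m) = (2.325 × 10⁻²⁴)² / (2 × 9.109 × 10⁻³¹) = 2.967 × 10⁻¹⁸ J = 18.5 eV.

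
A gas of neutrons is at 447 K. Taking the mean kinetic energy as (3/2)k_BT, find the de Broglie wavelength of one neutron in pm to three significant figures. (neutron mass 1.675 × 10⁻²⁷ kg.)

KE = (3/2)k_BT = 1.5 × 1.381 × 10⁻²³ × 447 = 9.260 × 10⁻²¹ J.
p = √(2mKE) = √(2 × 1.675 × 10⁻²⁷ × 9.260 × 10⁻²¹) = 5.570 × 10⁻²⁴ kg·m/s.
λ = h/p = 1.19 × 10⁻¹⁰ m = 119 pm.

λ = 119 pm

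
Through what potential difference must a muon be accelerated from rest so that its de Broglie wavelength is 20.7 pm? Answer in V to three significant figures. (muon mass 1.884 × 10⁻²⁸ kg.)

V = 17.0 V

p = h/λ = 6.626 × 10⁻³⁴ / 2.070 × 10⁻¹¹ = 3.201 × 10⁻²³ kg·m/s.
KE = p²/(2m) = 2.719 × 10⁻¹⁸ J.
V = KE/e = 2.719 × 10⁻¹⁸ / (1.602 × 10⁻¹⁹) = 17.0 V.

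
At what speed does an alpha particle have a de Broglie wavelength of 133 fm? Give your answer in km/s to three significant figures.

p = h/λ = 6.626 × 10⁻³⁴ / 1.330 × 10⁻¹³ = 4.982 × 10⁻²¹ kg·m/s.
v = p/m = 4.982 × 10⁻²¹ / 6.645 × 10⁻²⁷ = 7.50 × 10⁵ m/s = 750 km/s.

v = 750 km/s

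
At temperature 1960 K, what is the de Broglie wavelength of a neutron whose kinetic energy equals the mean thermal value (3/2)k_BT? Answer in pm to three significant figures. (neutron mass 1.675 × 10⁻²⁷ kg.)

KE = (3/2)k_BT = 1.5 × 1.381 × 10⁻²³ × 1960 = 4.060 × 10⁻²⁰ J.
p = √(2mKE) = √(2 × 1.675 × 10⁻²⁷ × 4.060 × 10⁻²⁰) = 1.166 × 10⁻²³ kg·m/s.
λ = h/p = 5.68 × 10⁻¹¹ m = 56.8 pm.

λ = 56.8 pm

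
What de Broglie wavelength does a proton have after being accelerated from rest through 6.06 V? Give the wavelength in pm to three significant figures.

λ = 11.6 pm

KE = eV = 1.602 × 10⁻¹⁹ × 6.060 = 9.708 × 10⁻¹⁹ J.
p = √(2mKE) = √(2 × 1.673 × 10⁻²⁷ × 9.708 × 10⁻¹⁹) = 5.699 × 10⁻²³ kg·m/s.
λ = h/p = 6.626 × 10⁻³⁴ / 5.699 × 10⁻²³ = 1.16 × 10⁻¹¹ m = 11.6 pm.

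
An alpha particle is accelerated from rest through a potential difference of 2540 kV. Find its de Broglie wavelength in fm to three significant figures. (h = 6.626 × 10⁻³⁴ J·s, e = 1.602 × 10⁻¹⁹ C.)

λ = 6.37 fm

KE = 2eV = 2 × 1.602 × 10⁻¹⁹ × 2.540 × 10⁶ = 8.138 × 10⁻¹³ J.
p = √(2mKE) = √(2 × 6.645 × 10⁻²⁷ × 8.138 × 10⁻¹³) = 1.040 × 10⁻¹⁹ kg·m/s.
λ = h/p = 6.626 × 10⁻³⁴ / 1.040 × 10⁻¹⁹ = 6.37 × 10⁻¹⁵ m = 6.37 fm.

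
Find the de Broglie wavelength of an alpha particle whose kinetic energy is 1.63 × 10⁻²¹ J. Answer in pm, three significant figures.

λ = 142 pm

p = √(2mKE) = √(2 × 6.645 × 10⁻²⁷ × 1.630 × 10⁻²¹) = 4.654 × 10⁻²⁴ kg·m/s.
λ = h/p = 6.626 × 10⁻³⁴ / 4.654 × 10⁻²⁴ = 1.42 × 10⁻¹⁰ m = 142 pm.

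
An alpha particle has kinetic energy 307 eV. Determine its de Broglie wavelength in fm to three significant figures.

KE = 307 eV = 4.918 × 10⁻¹⁷ J.
p = √(2mKE) = √(2 × 6.645 × 10⁻²⁷ × 4.918 × 10⁻¹⁷) = 8.085 × 10⁻²² kg·m/s.
λ = h/p = 6.626 × 10⁻³⁴ / 8.085 × 10⁻²² = 8.20 × 10⁻¹³ m = 820 fm.

λ = 820 fm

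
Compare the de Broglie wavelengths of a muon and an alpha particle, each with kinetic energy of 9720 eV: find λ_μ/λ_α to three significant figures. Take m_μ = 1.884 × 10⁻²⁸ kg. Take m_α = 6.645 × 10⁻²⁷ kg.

At fixed KE, p = √(2mKE) so λ = h/p ∝ 1/√m.
λ_μ/λ_α = √(m_α/m_μ) = √(6.645 × 10⁻²⁷/1.884 × 10⁻²⁸) = √(35.27) = 5.94.

λ_μ/λ_α = 5.94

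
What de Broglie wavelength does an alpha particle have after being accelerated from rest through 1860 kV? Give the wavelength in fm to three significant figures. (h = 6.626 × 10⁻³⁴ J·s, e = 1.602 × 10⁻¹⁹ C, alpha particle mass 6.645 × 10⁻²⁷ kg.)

λ = 7.45 fm

KE = 2eV = 2 × 1.602 × 10⁻¹⁹ × 1.860 × 10⁶ = 5.959 × 10⁻¹³ J.
p = √(2mKE) = √(2 × 6.645 × 10⁻²⁷ × 5.959 × 10⁻¹³) = 8.899 × 10⁻²⁰ kg·m/s.
λ = h/p = 6.626 × 10⁻³⁴ / 8.899 × 10⁻²⁰ = 7.45 × 10⁻¹⁵ m = 7.45 fm.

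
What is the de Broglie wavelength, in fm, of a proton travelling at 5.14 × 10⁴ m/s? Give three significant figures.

λ = 7710 fm

p = mv = 1.673 × 10⁻²⁷ × 5.14 × 10⁴ = 8.599 × 10⁻²³ kg·m/s.
λ = h/p = 6.626 × 10⁻³⁴ / 8.599 × 10⁻²³ = 7.71 × 10⁻¹² m = 7710 fm.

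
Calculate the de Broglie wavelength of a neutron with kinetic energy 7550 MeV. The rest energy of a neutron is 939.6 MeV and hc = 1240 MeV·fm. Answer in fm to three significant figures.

Total energy E = KE + m₀c² = 7550 + 939.6 = 8489.6 MeV.
(pc)² = E² − (m₀c²)² = (8489.6)² − (939.6)² = 7.119 × 10⁷ MeV², so pc = 8437 MeV.
λ = hc/(pc) = 1240 MeV·fm / 8437 MeV = 0.147 fm.

λ = 0.147 fm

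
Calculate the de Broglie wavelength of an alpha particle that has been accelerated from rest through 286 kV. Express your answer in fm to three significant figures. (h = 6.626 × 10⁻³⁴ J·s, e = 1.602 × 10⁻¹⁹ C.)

KE = 2eV = 2 × 1.602 × 10⁻¹⁹ × 2.860 × 10⁵ = 9.163 × 10⁻¹⁴ J.
p = √(2mKE) = √(2 × 6.645 × 10⁻²⁷ × 9.163 × 10⁻¹⁴) = 3.490 × 10⁻²⁰ kg·m/s.
λ = h/p = 6.626 × 10⁻³⁴ / 3.490 × 10⁻²⁰ = 1.90 × 10⁻¹⁴ m = 19.0 fm.

λ = 19.0 fm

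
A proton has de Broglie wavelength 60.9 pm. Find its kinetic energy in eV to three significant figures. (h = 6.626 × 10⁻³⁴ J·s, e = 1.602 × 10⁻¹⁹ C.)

p = h/λ = 6.626 × 10⁻³⁴ / 6.090 × 10⁻¹¹ = 1.088 × 10⁻²³ kg·m/s.
KE = p²/(2m) = (1.088 × 10⁻²³)² / (2 × 1.673 × 10⁻²⁷) = 3.538 × 10⁻²⁰ J = 0.221 eV.

KE = 0.221 eV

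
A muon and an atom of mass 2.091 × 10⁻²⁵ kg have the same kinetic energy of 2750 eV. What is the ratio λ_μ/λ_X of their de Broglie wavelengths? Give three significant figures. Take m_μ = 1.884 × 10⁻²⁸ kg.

At fixed KE, p = √(2mKE) so λ = h/p ∝ 1/√m.
λ_μ/λ_X = √(m_X/m_μ) = √(2.091 × 10⁻²⁵/1.884 × 10⁻²⁸) = √(1110) = 33.3.

λ_μ/λ_X = 33.3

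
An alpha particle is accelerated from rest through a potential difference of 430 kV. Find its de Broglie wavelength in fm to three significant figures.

KE = 2eV = 2 × 1.602 × 10⁻¹⁹ × 4.300 × 10⁵ = 1.378 × 10⁻¹³ J.
p = √(2mKE) = √(2 × 6.645 × 10⁻²⁷ × 1.378 × 10⁻¹³) = 4.279 × 10⁻²⁰ kg·m/s.
λ = h/p = 6.626 × 10⁻³⁴ / 4.279 × 10⁻²⁰ = 1.55 × 10⁻¹⁴ m = 15.5 fm.

λ = 15.5 fm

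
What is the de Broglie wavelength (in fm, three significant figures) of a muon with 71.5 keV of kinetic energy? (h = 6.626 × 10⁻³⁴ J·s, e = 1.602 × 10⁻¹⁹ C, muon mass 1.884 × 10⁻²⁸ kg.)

KE = 71.5 keV = 1.145 × 10⁻¹⁴ J.
p = √(2mKE) = √(2 × 1.884 × 10⁻²⁸ × 1.145 × 10⁻¹⁴) = 2.077 × 10⁻²¹ kg·m/s.
λ = h/p = 6.626 × 10⁻³⁴ / 2.077 × 10⁻²¹ = 3.19 × 10⁻¹³ m = 319 fm.

λ = 319 fm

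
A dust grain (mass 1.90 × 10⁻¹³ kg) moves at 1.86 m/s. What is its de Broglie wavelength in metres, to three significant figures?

λ = 1.87 × 10⁻²¹ m

p = mv = 1.90 × 10⁻¹³ × 1.86 = 3.534 × 10⁻¹³ kg·m/s.
λ = h/p = 6.626 × 10⁻³⁴ / 3.534 × 10⁻¹³ = 1.87 × 10⁻²¹ m.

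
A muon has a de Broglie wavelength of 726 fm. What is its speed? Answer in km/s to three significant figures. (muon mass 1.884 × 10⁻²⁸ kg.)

v = 4840 km/s

p = h/λ = 6.626 × 10⁻³⁴ / 7.260 × 10⁻¹³ = 9.127 × 10⁻²² kg·m/s.
v = p/m = 9.127 × 10⁻²² / 1.884 × 10⁻²⁸ = 4.84 × 10⁶ m/s = 4840 km/s.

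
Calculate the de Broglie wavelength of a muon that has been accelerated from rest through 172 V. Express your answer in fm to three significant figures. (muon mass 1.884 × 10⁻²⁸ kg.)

KE = eV = 1.602 × 10⁻¹⁹ × 172.0 = 2.755 × 10⁻¹⁷ J.
p = √(2mKE) = √(2 × 1.884 × 10⁻²⁸ × 2.755 × 10⁻¹⁷) = 1.019 × 10⁻²² kg·m/s.
λ = h/p = 6.626 × 10⁻³⁴ / 1.019 × 10⁻²² = 6.50 × 10⁻¹² m = 6500 fm.

λ = 6500 fm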